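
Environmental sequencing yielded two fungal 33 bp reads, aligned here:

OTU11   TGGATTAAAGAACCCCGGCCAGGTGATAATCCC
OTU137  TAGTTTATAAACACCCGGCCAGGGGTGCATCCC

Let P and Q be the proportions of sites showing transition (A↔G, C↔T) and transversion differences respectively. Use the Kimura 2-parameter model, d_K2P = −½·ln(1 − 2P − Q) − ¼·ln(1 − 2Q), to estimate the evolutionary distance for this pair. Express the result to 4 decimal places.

Differing sites — 2:G/A (Ti); 4:A/T (Tv); 8:A/T (Tv); 10:G/A (Ti); 12:A/C (Tv); 13:C/A (Tv); 24:T/G (Tv); 26:A/T (Tv); 27:T/G (Tv); 28:A/C (Tv).
Of the 10 differences, 2 transitions and 8 transversions over 33 sites: P = 2/33 = 0.060606, Q = 8/33 = 0.242424.
d = −0.5·ln(0.636364) − 0.25·ln(0.515152) = −0.5·(-0.451985) − 0.25·(-0.663293) = 0.3918.

0.3918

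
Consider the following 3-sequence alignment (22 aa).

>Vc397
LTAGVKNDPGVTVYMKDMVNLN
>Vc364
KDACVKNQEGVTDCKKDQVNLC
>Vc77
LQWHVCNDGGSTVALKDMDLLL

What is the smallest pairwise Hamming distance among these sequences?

Pairwise Hamming distances:
  Vc397 vs Vc364: 10
  Vc397 vs Vc77: 11
  Vc364 vs Vc77: 15
The smallest is 10, between Vc397 and Vc364.

10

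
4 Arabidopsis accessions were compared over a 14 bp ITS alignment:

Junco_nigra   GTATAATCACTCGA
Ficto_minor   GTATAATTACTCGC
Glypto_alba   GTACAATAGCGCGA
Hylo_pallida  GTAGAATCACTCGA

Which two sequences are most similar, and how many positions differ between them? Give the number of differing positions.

1

Pairwise Hamming distances:
  Junco_nigra vs Ficto_minor: 2
  Junco_nigra vs Glypto_alba: 4
  Junco_nigra vs Hylo_pallida: 1
  Ficto_minor vs Glypto_alba: 5
  Ficto_minor vs Hylo_pallida: 3
  Glypto_alba vs Hylo_pallida: 4
The smallest is 1, between Junco_nigra and Hylo_pallida.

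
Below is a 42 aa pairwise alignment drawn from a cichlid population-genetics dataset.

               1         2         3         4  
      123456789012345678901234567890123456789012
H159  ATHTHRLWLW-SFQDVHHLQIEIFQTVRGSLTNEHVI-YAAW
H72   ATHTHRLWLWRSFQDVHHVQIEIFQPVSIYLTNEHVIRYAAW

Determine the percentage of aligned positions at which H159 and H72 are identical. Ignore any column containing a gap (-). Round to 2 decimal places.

Excluding the 2 gap columns leaves 40 comparable sites.
The sequences differ at positions 19 (L/V), 26 (T/P), 28 (R/S), 29 (G/I), 30 (S/Y).
35 of the 40 comparable sites match, so the percent identity is 35/40 × 100 = 87.50%.

87.50%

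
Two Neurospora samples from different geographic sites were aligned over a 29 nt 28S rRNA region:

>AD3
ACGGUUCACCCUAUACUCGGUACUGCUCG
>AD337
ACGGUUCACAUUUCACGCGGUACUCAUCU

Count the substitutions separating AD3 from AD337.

8

Mismatches occur at site 10 (C↔A), site 11 (C↔U), site 13 (A↔U), site 14 (U↔C), site 17 (U↔G), site 25 (G↔C), site 26 (C↔A), site 29 (G↔U).
That gives 8 mismatches out of 29 aligned sites, so the Hamming distance is 8.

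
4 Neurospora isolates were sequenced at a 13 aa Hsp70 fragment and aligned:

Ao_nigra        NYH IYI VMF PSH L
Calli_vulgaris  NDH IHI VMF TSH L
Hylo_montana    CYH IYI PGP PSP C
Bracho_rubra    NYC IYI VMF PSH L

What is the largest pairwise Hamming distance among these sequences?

Pairwise Hamming distances:
  Ao_nigra vs Calli_vulgaris: 3
  Ao_nigra vs Hylo_montana: 6
  Ao_nigra vs Bracho_rubra: 1
  Calli_vulgaris vs Hylo_montana: 9
  Calli_vulgaris vs Bracho_rubra: 4
  Hylo_montana vs Bracho_rubra: 7
The largest is 9, between Calli_vulgaris and Hylo_montana.

9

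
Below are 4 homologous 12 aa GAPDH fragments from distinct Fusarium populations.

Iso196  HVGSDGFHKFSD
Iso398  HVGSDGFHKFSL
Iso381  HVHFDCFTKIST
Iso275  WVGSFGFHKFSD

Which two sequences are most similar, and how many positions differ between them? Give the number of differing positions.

Pairwise Hamming distances:
  Iso196 vs Iso398: 1
  Iso196 vs Iso381: 6
  Iso196 vs Iso275: 2
  Iso398 vs Iso381: 6
  Iso398 vs Iso275: 3
  Iso381 vs Iso275: 8
The smallest is 1, between Iso196 and Iso398.

1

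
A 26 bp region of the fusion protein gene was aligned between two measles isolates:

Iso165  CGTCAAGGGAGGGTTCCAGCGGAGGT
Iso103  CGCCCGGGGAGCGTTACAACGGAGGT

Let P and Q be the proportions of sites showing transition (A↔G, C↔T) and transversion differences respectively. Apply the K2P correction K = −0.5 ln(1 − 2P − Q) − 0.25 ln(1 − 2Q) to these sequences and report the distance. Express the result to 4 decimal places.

0.2780

The sequences differ at positions 3 (T/C, transition), 5 (A/C, transversion), 6 (A/G, transition), 12 (G/C, transversion), 16 (C/A, transversion), 19 (G/A, transition).
Of the 6 differences, 3 transitions and 3 transversions over 26 sites: P = 3/26 = 0.115385, Q = 3/26 = 0.115385.
d = −0.5·ln(0.653845) − 0.25·ln(0.769230) = −0.5·(-0.424885) − 0.25·(-0.262365) = 0.2780.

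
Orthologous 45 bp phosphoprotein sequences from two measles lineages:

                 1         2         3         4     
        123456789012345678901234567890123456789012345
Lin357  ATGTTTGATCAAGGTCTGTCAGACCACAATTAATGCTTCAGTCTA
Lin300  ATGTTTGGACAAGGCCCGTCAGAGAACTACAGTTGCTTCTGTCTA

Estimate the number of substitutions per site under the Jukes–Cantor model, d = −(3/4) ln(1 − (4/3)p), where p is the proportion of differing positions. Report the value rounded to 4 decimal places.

Mismatches occur at site 8 (A/G), site 9 (T/A), site 15 (T/C), site 17 (T/C), site 24 (C/G), site 25 (C/A), site 28 (A/T), site 30 (T/C), site 31 (T/A), site 32 (A/G), site 33 (A/T), site 40 (A/T).
p = 12/45 = 0.266667.
d = −0.75 · ln(1 − (4/3)·0.266667) = −0.75 · ln(0.644444) = −0.75 · (-0.439367) = 0.3295.

0.3295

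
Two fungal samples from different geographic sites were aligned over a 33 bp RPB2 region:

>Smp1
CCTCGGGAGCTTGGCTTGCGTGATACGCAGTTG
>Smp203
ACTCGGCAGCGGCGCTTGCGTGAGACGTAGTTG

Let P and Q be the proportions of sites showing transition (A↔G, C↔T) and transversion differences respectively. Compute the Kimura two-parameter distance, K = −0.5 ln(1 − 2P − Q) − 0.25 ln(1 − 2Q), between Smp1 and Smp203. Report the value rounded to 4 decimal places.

Differing sites — 1:C/A (Tv); 7:G/C (Tv); 11:T/G (Tv); 12:T/G (Tv); 13:G/C (Tv); 24:T/G (Tv); 28:C/T (Ti).
Of the 7 differences, 1 transition and 6 transversions over 33 sites: P = 1/33 = 0.030303, Q = 6/33 = 0.181818.
d = −0.5·ln(0.757576) − 0.25·ln(0.636364) = −0.5·(-0.277631) − 0.25·(-0.451985) = 0.2518.

0.2518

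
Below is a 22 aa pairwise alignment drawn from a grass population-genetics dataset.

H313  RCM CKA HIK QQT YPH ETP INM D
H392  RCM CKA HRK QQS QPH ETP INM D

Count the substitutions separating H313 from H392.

The sequences differ at positions 8 (I/R), 12 (T/S), 13 (Y/Q).
That gives 3 mismatches out of 22 aligned sites, so the Hamming distance is 3.

3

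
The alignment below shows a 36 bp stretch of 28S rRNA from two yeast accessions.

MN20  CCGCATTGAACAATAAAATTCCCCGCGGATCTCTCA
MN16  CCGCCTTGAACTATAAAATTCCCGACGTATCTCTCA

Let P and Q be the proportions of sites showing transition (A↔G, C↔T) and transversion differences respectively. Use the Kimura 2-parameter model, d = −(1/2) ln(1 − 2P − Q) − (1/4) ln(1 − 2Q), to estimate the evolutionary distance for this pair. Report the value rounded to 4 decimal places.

Differing sites — 5:A/C (Tv); 12:A/T (Tv); 24:C/G (Tv); 25:G/A (Ti); 28:G/T (Tv).
Of the 5 differences, 1 transition and 4 transversions over 36 sites: P = 1/36 = 0.027778, Q = 4/36 = 0.111111.
d = −0.5·ln(0.833333) − 0.25·ln(0.777778) = −0.5·(-0.182322) − 0.25·(-0.251314) = 0.1540.

0.1540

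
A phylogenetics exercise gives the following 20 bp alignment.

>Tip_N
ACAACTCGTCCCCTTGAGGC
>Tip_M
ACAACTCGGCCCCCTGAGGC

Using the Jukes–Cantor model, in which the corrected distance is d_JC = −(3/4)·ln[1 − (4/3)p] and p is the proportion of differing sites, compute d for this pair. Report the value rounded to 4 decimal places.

Mismatches occur at site 9 (T/G), site 14 (T/C).
p = 2/20 = 0.100000.
d = −0.75 · ln(1 − (4/3)·0.100000) = −0.75 · ln(0.866667) = −0.75 · (-0.143100) = 0.1073.

0.1073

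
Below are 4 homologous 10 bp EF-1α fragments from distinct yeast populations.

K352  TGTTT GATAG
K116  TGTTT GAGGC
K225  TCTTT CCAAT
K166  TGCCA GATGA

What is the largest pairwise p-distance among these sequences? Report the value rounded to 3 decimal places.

0.900

Pairwise Hamming distances:
  K352 vs K116: 3
  K352 vs K225: 5
  K352 vs K166: 5
  K116 vs K225: 6
  K116 vs K166: 5
  K225 vs K166: 9
The largest is 9 mismatches, between K225 and K166; p = 9/10 = 0.900.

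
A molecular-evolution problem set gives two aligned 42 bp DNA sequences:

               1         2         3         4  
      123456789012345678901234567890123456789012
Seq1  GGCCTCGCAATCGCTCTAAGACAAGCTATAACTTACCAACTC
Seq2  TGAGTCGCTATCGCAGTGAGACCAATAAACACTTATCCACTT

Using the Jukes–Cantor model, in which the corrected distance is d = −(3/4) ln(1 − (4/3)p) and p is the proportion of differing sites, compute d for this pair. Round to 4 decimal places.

Differing sites — 1:G/T; 3:C/A; 4:C/G; 9:A/T; 15:T/A; 16:C/G; 18:A/G; 23:A/C; 25:G/A; 26:C/T; 27:T/A; 29:T/A; 30:A/C; 36:C/T; 38:A/C; 42:C/T.
p = 16/42 = 0.380952.
d = −0.75 · ln(1 − (4/3)·0.380952) = −0.75 · ln(0.492064) = −0.75 · (-0.709146) = 0.5319.

0.5319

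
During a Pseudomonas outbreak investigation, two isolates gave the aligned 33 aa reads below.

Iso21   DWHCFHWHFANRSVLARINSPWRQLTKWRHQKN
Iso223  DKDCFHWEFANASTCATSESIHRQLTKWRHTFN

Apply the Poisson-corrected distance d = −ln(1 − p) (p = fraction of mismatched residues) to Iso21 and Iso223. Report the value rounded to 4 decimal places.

Mismatches occur at site 2 (W/K), site 3 (H/D), site 8 (H/E), site 12 (R/A), site 14 (V/T), site 15 (L/C), site 17 (R/T), site 18 (I/S), site 19 (N/E), site 21 (P/I), site 22 (W/H), site 31 (Q/T), site 32 (K/F).
p = 13/33 = 0.393939.
d = −ln(1 − 0.393939) = −ln(0.606061) = 0.5008.

0.5008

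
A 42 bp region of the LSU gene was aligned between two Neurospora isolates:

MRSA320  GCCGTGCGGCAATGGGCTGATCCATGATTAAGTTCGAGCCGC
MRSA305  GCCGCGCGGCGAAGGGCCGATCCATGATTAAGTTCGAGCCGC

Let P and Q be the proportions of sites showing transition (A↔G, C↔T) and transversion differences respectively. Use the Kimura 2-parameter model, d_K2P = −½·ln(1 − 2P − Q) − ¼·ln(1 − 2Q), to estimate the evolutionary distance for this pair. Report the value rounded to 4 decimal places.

0.1034

Differing sites — 5:T/C (Ti); 11:A/G (Ti); 13:T/A (Tv); 18:T/C (Ti).
Of the 4 differences, 3 transitions and 1 transversion over 42 sites: P = 3/42 = 0.071429, Q = 1/42 = 0.023810.
d = −0.5·ln(0.833332) − 0.25·ln(0.952380) = −0.5·(-0.182323) − 0.25·(-0.048791) = 0.1034.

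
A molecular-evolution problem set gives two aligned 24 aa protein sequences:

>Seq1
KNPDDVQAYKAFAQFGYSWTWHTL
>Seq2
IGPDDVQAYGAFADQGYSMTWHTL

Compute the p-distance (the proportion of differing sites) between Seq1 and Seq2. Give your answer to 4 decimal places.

The sequences differ at positions 1 (K/I), 2 (N/G), 10 (K/G), 14 (Q/D), 15 (F/Q), 19 (W/M).
There are 6 differences over 24 sites, so p = 6/24 = 0.2500.

0.2500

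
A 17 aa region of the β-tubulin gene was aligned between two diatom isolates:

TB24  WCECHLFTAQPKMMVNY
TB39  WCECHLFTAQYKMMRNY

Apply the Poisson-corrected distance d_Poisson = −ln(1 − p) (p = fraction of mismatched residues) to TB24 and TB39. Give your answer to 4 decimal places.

0.1252

The sequences differ at positions 11 (P/Y), 15 (V/R).
p = 2/17 = 0.117647.
d = −ln(1 − 0.117647) = −ln(0.882353) = 0.1252.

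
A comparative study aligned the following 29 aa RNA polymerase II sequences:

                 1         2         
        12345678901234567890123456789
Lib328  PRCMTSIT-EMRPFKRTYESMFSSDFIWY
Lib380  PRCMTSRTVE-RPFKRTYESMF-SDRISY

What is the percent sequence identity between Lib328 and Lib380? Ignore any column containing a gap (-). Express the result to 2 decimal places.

88.46%

Excluding the 3 gap columns leaves 26 comparable sites.
Differing sites — 7:I/R; 26:F/R; 28:W/S.
23 of the 26 comparable sites match, so the percent identity is 23/26 × 100 = 88.46%.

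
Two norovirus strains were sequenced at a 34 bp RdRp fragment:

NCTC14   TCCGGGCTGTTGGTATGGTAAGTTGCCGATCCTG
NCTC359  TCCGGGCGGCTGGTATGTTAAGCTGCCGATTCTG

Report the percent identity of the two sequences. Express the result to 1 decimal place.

The sequences differ at positions 8 (T/G), 10 (T/C), 18 (G/T), 23 (T/C), 31 (C/T).
29 of the 34 sites match, so the percent identity is 29/34 × 100 = 85.3%.

85.3%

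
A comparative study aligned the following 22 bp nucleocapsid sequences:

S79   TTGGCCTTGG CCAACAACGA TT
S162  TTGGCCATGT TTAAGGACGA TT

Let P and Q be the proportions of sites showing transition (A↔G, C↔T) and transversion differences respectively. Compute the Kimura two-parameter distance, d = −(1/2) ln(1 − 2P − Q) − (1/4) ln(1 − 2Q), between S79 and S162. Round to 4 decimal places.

The sequences differ at positions 7 (T/A, transversion), 10 (G/T, transversion), 11 (C/T, transition), 12 (C/T, transition), 15 (C/G, transversion), 16 (A/G, transition).
Of the 6 differences, 3 transitions and 3 transversions over 22 sites: P = 3/22 = 0.136364, Q = 3/22 = 0.136364.
d = −0.5·ln(0.590908) − 0.25·ln(0.727272) = −0.5·(-0.526095) − 0.25·(-0.318455) = 0.3427.

0.3427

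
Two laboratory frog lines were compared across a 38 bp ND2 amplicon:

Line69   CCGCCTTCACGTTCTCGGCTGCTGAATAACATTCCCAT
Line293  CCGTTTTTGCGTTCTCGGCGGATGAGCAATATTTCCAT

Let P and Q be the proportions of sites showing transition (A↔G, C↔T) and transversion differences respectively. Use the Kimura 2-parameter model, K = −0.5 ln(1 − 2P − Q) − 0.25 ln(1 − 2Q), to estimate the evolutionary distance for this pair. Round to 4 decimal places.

0.3487

Mismatches occur at site 4 (C↔T, transition), site 5 (C↔T, transition), site 8 (C↔T, transition), site 9 (A↔G, transition), site 20 (T↔G, transversion), site 22 (C↔A, transversion), site 26 (A↔G, transition), site 27 (T↔C, transition), site 30 (C↔T, transition), site 34 (C↔T, transition).
Of the 10 differences, 8 transitions and 2 transversions over 38 sites: P = 8/38 = 0.210526, Q = 2/38 = 0.052632.
d = −0.5·ln(0.526316) − 0.25·ln(0.894736) = −0.5·(-0.641853) − 0.25·(-0.111227) = 0.3487.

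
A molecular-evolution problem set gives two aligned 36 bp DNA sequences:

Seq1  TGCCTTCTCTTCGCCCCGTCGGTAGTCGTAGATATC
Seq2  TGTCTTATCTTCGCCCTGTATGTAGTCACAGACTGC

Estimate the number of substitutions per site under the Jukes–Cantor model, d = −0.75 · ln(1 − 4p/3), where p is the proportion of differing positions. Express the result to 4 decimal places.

Differing sites — 3:C/T; 7:C/A; 17:C/T; 20:C/A; 21:G/T; 28:G/A; 29:T/C; 33:T/C; 34:A/T; 35:T/G.
p = 10/36 = 0.277778.
d = −0.75 · ln(1 − (4/3)·0.277778) = −0.75 · ln(0.629629) = −0.75 · (-0.462625) = 0.3470.

0.3470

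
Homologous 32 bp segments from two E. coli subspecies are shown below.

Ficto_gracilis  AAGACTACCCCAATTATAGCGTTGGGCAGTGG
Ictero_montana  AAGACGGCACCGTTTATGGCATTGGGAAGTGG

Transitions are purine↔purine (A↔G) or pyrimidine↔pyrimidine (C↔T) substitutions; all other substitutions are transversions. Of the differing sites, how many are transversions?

Mismatches occur at site 6 (T→G, transversion), site 7 (A→G, transition), site 9 (C→A, transversion), site 12 (A→G, transition), site 13 (A→T, transversion), site 18 (A→G, transition), site 21 (G→A, transition), site 27 (C→A, transversion).
Of the 8 differences, 4 transitions and 4 transversions, so the answer is 4.

4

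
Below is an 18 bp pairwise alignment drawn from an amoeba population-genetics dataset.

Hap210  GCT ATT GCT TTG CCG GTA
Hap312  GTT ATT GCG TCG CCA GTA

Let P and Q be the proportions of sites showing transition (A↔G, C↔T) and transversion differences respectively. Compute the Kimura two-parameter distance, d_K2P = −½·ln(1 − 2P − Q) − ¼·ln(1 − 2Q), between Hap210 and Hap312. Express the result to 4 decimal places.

0.2757

Mismatches occur at site 2 (C→T, transition), site 9 (T→G, transversion), site 11 (T→C, transition), site 15 (G→A, transition).
Of the 4 differences, 3 transitions and 1 transversion over 18 sites: P = 3/18 = 0.166667, Q = 1/18 = 0.055556.
d = −0.5·ln(0.611110) − 0.25·ln(0.888888) = −0.5·(-0.492478) − 0.25·(-0.117784) = 0.2757.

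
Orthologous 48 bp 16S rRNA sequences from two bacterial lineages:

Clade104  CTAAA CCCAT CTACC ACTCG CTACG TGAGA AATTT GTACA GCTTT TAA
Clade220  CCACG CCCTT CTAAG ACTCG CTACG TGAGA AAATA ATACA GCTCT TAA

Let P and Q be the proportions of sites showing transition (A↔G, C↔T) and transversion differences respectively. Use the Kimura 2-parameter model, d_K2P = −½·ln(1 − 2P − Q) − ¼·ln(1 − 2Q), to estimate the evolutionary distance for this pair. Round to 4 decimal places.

0.2443

The sequences differ at positions 2 (T/C, transition), 4 (A/C, transversion), 5 (A/G, transition), 9 (A/T, transversion), 14 (C/A, transversion), 15 (C/G, transversion), 33 (T/A, transversion), 35 (T/A, transversion), 36 (G/A, transition), 44 (T/C, transition).
Of the 10 differences, 4 transitions and 6 transversions over 48 sites: P = 4/48 = 0.083333, Q = 6/48 = 0.125000.
d = −0.5·ln(0.708334) − 0.25·ln(0.750000) = −0.5·(-0.344840) − 0.25·(-0.287682) = 0.2443.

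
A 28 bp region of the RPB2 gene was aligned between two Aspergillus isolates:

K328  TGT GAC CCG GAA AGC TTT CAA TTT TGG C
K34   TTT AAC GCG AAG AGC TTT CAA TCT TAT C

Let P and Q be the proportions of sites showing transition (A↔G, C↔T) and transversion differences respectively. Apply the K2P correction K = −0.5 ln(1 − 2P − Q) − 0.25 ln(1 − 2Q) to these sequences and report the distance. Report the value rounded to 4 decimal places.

0.3724

The sequences differ at positions 2 (G/T, transversion), 4 (G/A, transition), 7 (C/G, transversion), 10 (G/A, transition), 12 (A/G, transition), 23 (T/C, transition), 26 (G/A, transition), 27 (G/T, transversion).
Of the 8 differences, 5 transitions and 3 transversions over 28 sites: P = 5/28 = 0.178571, Q = 3/28 = 0.107143.
d = −0.5·ln(0.535715) − 0.25·ln(0.785714) = −0.5·(-0.624153) − 0.25·(-0.241162) = 0.3724.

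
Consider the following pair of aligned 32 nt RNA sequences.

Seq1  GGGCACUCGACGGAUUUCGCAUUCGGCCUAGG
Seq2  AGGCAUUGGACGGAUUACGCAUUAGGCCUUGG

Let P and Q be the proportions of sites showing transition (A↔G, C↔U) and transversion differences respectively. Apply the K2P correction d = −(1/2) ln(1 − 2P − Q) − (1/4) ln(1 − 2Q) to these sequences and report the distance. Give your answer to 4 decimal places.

Mismatches occur at site 1 (G→A, transition), site 6 (C→U, transition), site 8 (C→G, transversion), site 17 (U→A, transversion), site 24 (C→A, transversion), site 30 (A→U, transversion).
Of the 6 differences, 2 transitions and 4 transversions over 32 sites: P = 2/32 = 0.062500, Q = 4/32 = 0.125000.
d = −0.5·ln(0.750000) − 0.25·ln(0.750000) = −0.5·(-0.287682) − 0.25·(-0.287682) = 0.2158.

0.2158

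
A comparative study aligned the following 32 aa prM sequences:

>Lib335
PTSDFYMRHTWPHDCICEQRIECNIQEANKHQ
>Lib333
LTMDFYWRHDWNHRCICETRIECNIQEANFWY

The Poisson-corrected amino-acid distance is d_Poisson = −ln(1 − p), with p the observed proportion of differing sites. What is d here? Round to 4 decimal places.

The sequences differ at positions 1 (P/L), 3 (S/M), 7 (M/W), 10 (T/D), 12 (P/N), 14 (D/R), 19 (Q/T), 30 (K/F), 31 (H/W), 32 (Q/Y).
p = 10/32 = 0.312500.
d = −ln(1 − 0.312500) = −ln(0.687500) = 0.3747.

0.3747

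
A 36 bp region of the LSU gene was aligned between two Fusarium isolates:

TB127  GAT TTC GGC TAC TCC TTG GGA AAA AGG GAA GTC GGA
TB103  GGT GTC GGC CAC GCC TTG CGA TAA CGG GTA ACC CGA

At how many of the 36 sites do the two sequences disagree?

11

The sequences differ at positions 2 (A/G), 4 (T/G), 10 (T/C), 13 (T/G), 19 (G/C), 22 (A/T), 25 (A/C), 29 (A/T), 31 (G/A), 32 (T/C), 34 (G/C).
That gives 11 mismatches out of 36 aligned sites, so the Hamming distance is 11.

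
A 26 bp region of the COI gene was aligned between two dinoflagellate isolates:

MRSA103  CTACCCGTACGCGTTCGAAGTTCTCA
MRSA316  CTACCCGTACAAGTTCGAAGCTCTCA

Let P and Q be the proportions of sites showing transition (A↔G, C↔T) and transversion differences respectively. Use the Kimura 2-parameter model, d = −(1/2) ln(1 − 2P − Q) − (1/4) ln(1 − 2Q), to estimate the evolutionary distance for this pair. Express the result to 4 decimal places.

Mismatches occur at site 11 (G↔A, transition), site 12 (C↔A, transversion), site 21 (T↔C, transition).
Of the 3 differences, 2 transitions and 1 transversion over 26 sites: P = 2/26 = 0.076923, Q = 1/26 = 0.038462.
d = −0.5·ln(0.807692) − 0.25·ln(0.923076) = −0.5·(-0.213574) − 0.25·(-0.080044) = 0.1268.

0.1268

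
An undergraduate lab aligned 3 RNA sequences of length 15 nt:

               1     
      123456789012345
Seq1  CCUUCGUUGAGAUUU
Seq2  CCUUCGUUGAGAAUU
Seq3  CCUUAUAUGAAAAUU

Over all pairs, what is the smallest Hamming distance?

1

Pairwise Hamming distances:
  Seq1 vs Seq2: 1
  Seq1 vs Seq3: 5
  Seq2 vs Seq3: 4
The smallest is 1, between Seq1 and Seq2.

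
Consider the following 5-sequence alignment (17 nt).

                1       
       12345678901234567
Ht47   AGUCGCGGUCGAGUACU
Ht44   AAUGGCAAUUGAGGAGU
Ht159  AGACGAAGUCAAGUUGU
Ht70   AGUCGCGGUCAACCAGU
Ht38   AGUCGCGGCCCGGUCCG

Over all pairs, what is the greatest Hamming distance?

Pairwise Hamming distances:
  Ht47 vs Ht44: 7
  Ht47 vs Ht159: 6
  Ht47 vs Ht70: 4
  Ht47 vs Ht38: 5
  Ht44 vs Ht159: 9
  Ht44 vs Ht70: 8
  Ht44 vs Ht38: 12
  Ht159 vs Ht70: 6
  Ht159 vs Ht38: 9
  Ht70 vs Ht38: 8
The largest is 12, between Ht44 and Ht38.

12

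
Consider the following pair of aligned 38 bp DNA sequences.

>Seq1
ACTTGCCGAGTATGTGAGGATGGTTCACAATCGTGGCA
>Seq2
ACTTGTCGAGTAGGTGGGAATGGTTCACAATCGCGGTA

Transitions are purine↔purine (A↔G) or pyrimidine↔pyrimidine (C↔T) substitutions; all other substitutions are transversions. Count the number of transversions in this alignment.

Differing sites — 6:C/T (Ti); 13:T/G (Tv); 17:A/G (Ti); 19:G/A (Ti); 34:T/C (Ti); 37:C/T (Ti).
Of the 6 differences, 5 transitions and 1 transversion, so the answer is 1.

1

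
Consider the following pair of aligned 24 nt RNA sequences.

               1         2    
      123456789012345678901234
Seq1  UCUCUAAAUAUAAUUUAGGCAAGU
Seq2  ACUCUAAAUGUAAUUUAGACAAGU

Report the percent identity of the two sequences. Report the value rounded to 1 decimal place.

87.5%

Differing sites — 1:U/A; 10:A/G; 19:G/A.
21 of the 24 sites match, so the percent identity is 21/24 × 100 = 87.5%.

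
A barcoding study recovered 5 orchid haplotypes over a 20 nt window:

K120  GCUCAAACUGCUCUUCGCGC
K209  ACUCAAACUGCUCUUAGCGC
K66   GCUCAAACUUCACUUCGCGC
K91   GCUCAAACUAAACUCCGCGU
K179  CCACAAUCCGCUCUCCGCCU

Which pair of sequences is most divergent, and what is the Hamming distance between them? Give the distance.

Pairwise Hamming distances:
  K120 vs K209: 2
  K120 vs K66: 2
  K120 vs K91: 5
  K120 vs K179: 7
  K209 vs K66: 4
  K209 vs K91: 7
  K209 vs K179: 8
  K66 vs K91: 4
  K66 vs K179: 9
  K91 vs K179: 8
The largest is 9, between K66 and K179.

9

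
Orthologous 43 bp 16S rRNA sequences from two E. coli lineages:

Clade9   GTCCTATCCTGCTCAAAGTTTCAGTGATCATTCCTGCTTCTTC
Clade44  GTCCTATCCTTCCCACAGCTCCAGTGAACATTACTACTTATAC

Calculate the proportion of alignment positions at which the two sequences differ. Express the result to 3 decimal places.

Mismatches occur at site 11 (G↔T), site 13 (T↔C), site 16 (A↔C), site 19 (T↔C), site 21 (T↔C), site 28 (T↔A), site 33 (C↔A), site 36 (G↔A), site 40 (C↔A), site 42 (T↔A).
There are 10 differences over 43 sites, so p = 10/43 = 0.233.

0.233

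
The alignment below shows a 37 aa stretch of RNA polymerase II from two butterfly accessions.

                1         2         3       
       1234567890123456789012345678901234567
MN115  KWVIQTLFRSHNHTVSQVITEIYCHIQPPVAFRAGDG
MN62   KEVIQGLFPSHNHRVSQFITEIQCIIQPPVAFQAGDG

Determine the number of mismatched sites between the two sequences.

Mismatches occur at site 2 (W→E), site 6 (T→G), site 9 (R→P), site 14 (T→R), site 18 (V→F), site 23 (Y→Q), site 25 (H→I), site 33 (R→Q).
That gives 8 mismatches out of 37 aligned sites, so the Hamming distance is 8.

8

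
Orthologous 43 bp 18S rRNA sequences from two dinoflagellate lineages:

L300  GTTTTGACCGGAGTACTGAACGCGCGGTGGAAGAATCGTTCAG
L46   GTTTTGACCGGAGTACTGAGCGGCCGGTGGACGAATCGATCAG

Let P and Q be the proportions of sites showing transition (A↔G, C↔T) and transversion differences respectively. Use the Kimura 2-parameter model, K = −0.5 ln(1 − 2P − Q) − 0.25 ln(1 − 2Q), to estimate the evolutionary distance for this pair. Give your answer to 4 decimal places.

Mismatches occur at site 20 (A↔G, transition), site 23 (C↔G, transversion), site 24 (G↔C, transversion), site 32 (A↔C, transversion), site 39 (T↔A, transversion).
Of the 5 differences, 1 transition and 4 transversions over 43 sites: P = 1/43 = 0.023256, Q = 4/43 = 0.093023.
d = −0.5·ln(0.860465) − 0.25·ln(0.813954) = −0.5·(-0.150282) − 0.25·(-0.205851) = 0.1266.

0.1266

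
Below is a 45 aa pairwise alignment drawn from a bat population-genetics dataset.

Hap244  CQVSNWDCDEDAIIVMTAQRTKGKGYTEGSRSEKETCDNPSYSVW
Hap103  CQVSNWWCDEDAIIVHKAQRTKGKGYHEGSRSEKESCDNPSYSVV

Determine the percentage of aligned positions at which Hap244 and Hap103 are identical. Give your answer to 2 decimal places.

Mismatches occur at site 7 (D/W), site 16 (M/H), site 17 (T/K), site 27 (T/H), site 36 (T/S), site 45 (W/V).
39 of the 45 sites match, so the percent identity is 39/45 × 100 = 86.67%.

86.67%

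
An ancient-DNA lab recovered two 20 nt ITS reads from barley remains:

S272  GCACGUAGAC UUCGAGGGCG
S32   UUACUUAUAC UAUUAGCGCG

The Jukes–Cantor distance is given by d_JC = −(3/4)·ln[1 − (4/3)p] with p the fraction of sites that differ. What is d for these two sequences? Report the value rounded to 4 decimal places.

Differing sites — 1:G/U; 2:C/U; 5:G/U; 8:G/U; 12:U/A; 13:C/U; 14:G/U; 17:G/C.
p = 8/20 = 0.400000.
d = −0.75 · ln(1 − (4/3)·0.400000) = −0.75 · ln(0.466667) = −0.75 · (-0.762139) = 0.5716.

0.5716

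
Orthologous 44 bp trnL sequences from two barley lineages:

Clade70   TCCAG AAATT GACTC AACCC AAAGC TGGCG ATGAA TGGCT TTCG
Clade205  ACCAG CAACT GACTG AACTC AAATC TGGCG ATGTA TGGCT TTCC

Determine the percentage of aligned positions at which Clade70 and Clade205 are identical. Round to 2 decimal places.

Mismatches occur at site 1 (T/A), site 6 (A/C), site 9 (T/C), site 15 (C/G), site 19 (C/T), site 24 (G/T), site 34 (A/T), site 44 (G/C).
36 of the 44 sites match, so the percent identity is 36/44 × 100 = 81.82%.

81.82%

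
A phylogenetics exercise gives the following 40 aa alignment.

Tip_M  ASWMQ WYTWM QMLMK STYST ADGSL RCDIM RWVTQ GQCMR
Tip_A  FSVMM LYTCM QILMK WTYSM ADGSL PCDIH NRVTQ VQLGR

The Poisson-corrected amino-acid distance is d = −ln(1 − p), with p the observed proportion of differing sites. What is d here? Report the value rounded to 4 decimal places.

0.4700

Differing sites — 1:A/F; 3:W/V; 5:Q/M; 6:W/L; 9:W/C; 12:M/I; 16:S/W; 20:T/M; 26:R/P; 30:M/H; 31:R/N; 32:W/R; 36:G/V; 38:C/L; 39:M/G.
p = 15/40 = 0.375000.
d = −ln(1 − 0.375000) = −ln(0.625000) = 0.4700.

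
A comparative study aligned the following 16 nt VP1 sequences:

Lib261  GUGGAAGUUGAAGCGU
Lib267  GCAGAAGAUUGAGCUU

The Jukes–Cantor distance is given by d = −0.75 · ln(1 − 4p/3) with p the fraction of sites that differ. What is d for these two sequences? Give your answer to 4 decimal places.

0.5199

Differing sites — 2:U/C; 3:G/A; 8:U/A; 10:G/U; 11:A/G; 15:G/U.
p = 6/16 = 0.375000.
d = −0.75 · ln(1 − (4/3)·0.375000) = −0.75 · ln(0.500000) = −0.75 · (-0.693147) = 0.5199.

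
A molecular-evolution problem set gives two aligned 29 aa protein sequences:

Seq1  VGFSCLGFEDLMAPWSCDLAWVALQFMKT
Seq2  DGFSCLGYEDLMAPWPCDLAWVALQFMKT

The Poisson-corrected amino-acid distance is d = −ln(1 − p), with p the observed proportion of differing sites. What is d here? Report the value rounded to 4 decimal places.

0.1092

Mismatches occur at site 1 (V→D), site 8 (F→Y), site 16 (S→P).
p = 3/29 = 0.103448.
d = −ln(1 − 0.103448) = −ln(0.896552) = 0.1092.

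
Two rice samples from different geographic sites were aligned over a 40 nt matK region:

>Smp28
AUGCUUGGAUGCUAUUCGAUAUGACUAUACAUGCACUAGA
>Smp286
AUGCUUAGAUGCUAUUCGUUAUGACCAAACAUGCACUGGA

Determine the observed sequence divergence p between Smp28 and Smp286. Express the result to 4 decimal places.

The sequences differ at positions 7 (G/A), 19 (A/U), 26 (U/C), 28 (U/A), 38 (A/G).
There are 5 differences over 40 sites, so p = 5/40 = 0.1250.

0.1250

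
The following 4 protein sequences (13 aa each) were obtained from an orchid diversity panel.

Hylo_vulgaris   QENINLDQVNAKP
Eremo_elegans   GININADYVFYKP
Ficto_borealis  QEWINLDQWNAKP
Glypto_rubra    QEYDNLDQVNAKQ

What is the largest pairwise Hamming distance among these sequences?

Pairwise Hamming distances:
  Hylo_vulgaris vs Eremo_elegans: 6
  Hylo_vulgaris vs Ficto_borealis: 2
  Hylo_vulgaris vs Glypto_rubra: 3
  Eremo_elegans vs Ficto_borealis: 8
  Eremo_elegans vs Glypto_rubra: 9
  Ficto_borealis vs Glypto_rubra: 4
The largest is 9, between Eremo_elegans and Glypto_rubra.

9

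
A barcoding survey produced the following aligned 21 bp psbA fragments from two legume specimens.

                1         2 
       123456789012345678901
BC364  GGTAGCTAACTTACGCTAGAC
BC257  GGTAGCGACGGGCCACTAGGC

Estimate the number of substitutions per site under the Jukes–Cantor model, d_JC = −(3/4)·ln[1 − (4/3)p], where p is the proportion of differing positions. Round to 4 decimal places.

Differing sites — 7:T/G; 9:A/C; 10:C/G; 11:T/G; 12:T/G; 13:A/C; 15:G/A; 20:A/G.
p = 8/21 = 0.380952.
d = −0.75 · ln(1 − (4/3)·0.380952) = −0.75 · ln(0.492064) = −0.75 · (-0.709146) = 0.5319.

0.5319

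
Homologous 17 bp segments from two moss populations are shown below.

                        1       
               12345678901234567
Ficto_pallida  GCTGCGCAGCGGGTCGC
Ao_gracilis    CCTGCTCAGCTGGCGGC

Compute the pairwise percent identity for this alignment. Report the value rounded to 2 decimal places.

Mismatches occur at site 1 (G→C), site 6 (G→T), site 11 (G→T), site 14 (T→C), site 15 (C→G).
12 of the 17 sites match, so the percent identity is 12/17 × 100 = 70.59%.

70.59%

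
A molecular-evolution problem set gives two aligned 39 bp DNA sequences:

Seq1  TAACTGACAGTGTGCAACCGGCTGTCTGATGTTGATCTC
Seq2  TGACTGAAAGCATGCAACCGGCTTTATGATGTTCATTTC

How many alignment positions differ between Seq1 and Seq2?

8

Mismatches occur at site 2 (A→G), site 8 (C→A), site 11 (T→C), site 12 (G→A), site 24 (G→T), site 26 (C→A), site 34 (G→C), site 37 (C→T).
That gives 8 mismatches out of 39 aligned sites, so the Hamming distance is 8.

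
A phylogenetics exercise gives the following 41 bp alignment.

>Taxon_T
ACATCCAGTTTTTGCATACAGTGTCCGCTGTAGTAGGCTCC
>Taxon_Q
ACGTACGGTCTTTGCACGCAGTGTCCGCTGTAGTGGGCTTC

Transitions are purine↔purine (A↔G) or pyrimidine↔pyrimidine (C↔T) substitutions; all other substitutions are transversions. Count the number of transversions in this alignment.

The sequences differ at positions 3 (A/G, transition), 5 (C/A, transversion), 7 (A/G, transition), 10 (T/C, transition), 17 (T/C, transition), 18 (A/G, transition), 35 (A/G, transition), 40 (C/T, transition).
Of the 8 differences, 7 transitions and 1 transversion, so the answer is 1.

1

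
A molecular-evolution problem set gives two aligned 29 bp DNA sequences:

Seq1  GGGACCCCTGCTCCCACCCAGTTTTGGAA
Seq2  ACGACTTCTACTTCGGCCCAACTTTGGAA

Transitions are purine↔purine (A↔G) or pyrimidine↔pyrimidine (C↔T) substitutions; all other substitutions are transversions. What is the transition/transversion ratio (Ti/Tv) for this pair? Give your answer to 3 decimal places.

Mismatches occur at site 1 (G→A, transition), site 2 (G→C, transversion), site 6 (C→T, transition), site 7 (C→T, transition), site 10 (G→A, transition), site 13 (C→T, transition), site 15 (C→G, transversion), site 16 (A→G, transition), site 21 (G→A, transition), site 22 (T→C, transition).
Of the 10 differences, 8 transitions and 2 transversions, so Ti/Tv = 8/2 = 4.000.

4.000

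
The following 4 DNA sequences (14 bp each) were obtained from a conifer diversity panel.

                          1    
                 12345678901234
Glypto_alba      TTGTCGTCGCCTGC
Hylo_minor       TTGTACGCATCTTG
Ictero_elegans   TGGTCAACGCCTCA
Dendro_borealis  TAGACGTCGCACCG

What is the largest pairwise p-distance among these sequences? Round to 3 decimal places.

0.714

Pairwise Hamming distances:
  Glypto_alba vs Hylo_minor: 7
  Glypto_alba vs Ictero_elegans: 5
  Glypto_alba vs Dendro_borealis: 6
  Hylo_minor vs Ictero_elegans: 8
  Hylo_minor vs Dendro_borealis: 10
  Ictero_elegans vs Dendro_borealis: 7
The largest is 10 mismatches, between Hylo_minor and Dendro_borealis; p = 10/14 = 0.714.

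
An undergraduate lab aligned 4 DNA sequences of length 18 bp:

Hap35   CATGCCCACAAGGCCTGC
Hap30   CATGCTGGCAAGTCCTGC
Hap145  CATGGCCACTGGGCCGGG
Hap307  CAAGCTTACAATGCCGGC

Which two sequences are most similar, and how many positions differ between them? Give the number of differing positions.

Pairwise Hamming distances:
  Hap35 vs Hap30: 4
  Hap35 vs Hap145: 5
  Hap35 vs Hap307: 5
  Hap30 vs Hap145: 9
  Hap30 vs Hap307: 6
  Hap145 vs Hap307: 8
The smallest is 4, between Hap35 and Hap30.

4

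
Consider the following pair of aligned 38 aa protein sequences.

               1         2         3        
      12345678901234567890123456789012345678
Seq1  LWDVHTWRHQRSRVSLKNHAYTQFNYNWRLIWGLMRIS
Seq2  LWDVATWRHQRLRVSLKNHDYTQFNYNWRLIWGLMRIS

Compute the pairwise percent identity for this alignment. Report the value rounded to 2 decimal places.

The sequences differ at positions 5 (H/A), 12 (S/L), 20 (A/D).
35 of the 38 sites match, so the percent identity is 35/38 × 100 = 92.11%.

92.11%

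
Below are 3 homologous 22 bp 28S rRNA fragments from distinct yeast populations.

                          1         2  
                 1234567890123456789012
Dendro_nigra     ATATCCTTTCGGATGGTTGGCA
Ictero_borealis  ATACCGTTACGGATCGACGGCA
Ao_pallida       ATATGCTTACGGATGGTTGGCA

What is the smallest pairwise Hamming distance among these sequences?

2

Pairwise Hamming distances:
  Dendro_nigra vs Ictero_borealis: 6
  Dendro_nigra vs Ao_pallida: 2
  Ictero_borealis vs Ao_pallida: 6
The smallest is 2, between Dendro_nigra and Ao_pallida.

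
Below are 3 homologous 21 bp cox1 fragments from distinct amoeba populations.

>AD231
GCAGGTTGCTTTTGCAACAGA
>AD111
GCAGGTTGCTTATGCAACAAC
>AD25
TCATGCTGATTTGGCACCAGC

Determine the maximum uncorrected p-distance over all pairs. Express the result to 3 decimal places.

Pairwise Hamming distances:
  AD231 vs AD111: 3
  AD231 vs AD25: 7
  AD111 vs AD25: 8
The largest is 8 mismatches, between AD111 and AD25; p = 8/21 = 0.381.

0.381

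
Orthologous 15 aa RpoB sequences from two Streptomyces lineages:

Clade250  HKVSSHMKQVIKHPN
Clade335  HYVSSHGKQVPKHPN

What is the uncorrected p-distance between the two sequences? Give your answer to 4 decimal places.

The sequences differ at positions 2 (K/Y), 7 (M/G), 11 (I/P).
There are 3 differences over 15 sites, so p = 3/15 = 0.2000.

0.2000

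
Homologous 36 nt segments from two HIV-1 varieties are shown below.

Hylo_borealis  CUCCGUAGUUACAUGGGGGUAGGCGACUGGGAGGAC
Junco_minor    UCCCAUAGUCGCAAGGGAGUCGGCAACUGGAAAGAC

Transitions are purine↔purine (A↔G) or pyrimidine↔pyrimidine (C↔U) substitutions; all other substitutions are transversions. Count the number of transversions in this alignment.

2

Mismatches occur at site 1 (C/U, transition), site 2 (U/C, transition), site 5 (G/A, transition), site 10 (U/C, transition), site 11 (A/G, transition), site 14 (U/A, transversion), site 18 (G/A, transition), site 21 (A/C, transversion), site 25 (G/A, transition), site 31 (G/A, transition), site 33 (G/A, transition).
Of the 11 differences, 9 transitions and 2 transversions, so the answer is 2.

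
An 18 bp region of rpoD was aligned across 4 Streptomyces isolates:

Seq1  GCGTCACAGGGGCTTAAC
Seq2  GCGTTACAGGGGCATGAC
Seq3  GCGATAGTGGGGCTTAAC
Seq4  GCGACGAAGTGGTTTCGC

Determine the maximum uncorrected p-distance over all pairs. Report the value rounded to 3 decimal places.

0.500

Pairwise Hamming distances:
  Seq1 vs Seq2: 3
  Seq1 vs Seq3: 4
  Seq1 vs Seq4: 7
  Seq2 vs Seq3: 5
  Seq2 vs Seq4: 9
  Seq3 vs Seq4: 8
The largest is 9 mismatches, between Seq2 and Seq4; p = 9/18 = 0.500.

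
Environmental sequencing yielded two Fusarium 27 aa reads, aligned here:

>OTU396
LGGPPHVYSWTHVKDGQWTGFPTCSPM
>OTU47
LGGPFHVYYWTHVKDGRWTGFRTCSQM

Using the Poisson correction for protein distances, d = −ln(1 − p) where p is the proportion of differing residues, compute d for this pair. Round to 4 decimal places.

Differing sites — 5:P/F; 9:S/Y; 17:Q/R; 22:P/R; 26:P/Q.
p = 5/27 = 0.185185.
d = −ln(1 − 0.185185) = −ln(0.814815) = 0.2048.

0.2048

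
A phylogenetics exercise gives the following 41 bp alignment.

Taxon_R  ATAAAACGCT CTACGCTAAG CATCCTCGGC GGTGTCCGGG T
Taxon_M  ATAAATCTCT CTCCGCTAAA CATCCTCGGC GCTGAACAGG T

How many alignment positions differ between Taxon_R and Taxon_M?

8

Differing sites — 6:A/T; 8:G/T; 13:A/C; 20:G/A; 32:G/C; 35:T/A; 36:C/A; 38:G/A.
That gives 8 mismatches out of 41 aligned sites, so the Hamming distance is 8.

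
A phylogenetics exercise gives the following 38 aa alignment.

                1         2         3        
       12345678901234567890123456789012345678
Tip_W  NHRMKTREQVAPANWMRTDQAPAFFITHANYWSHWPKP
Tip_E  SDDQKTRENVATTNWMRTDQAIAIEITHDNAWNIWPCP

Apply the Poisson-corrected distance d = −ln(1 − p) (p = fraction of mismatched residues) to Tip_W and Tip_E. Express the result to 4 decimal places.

0.5021

Mismatches occur at site 1 (N↔S), site 2 (H↔D), site 3 (R↔D), site 4 (M↔Q), site 9 (Q↔N), site 12 (P↔T), site 13 (A↔T), site 22 (P↔I), site 24 (F↔I), site 25 (F↔E), site 29 (A↔D), site 31 (Y↔A), site 33 (S↔N), site 34 (H↔I), site 37 (K↔C).
p = 15/38 = 0.394737.
d = −ln(1 − 0.394737) = −ln(0.605263) = 0.5021.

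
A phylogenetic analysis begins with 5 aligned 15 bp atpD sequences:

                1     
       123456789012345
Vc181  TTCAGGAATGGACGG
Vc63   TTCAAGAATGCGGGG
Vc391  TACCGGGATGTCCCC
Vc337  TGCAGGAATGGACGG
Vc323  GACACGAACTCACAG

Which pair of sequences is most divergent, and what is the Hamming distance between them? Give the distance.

10

Pairwise Hamming distances:
  Vc181 vs Vc63: 4
  Vc181 vs Vc391: 7
  Vc181 vs Vc337: 1
  Vc181 vs Vc323: 7
  Vc63 vs Vc391: 9
  Vc63 vs Vc337: 5
  Vc63 vs Vc323: 8
  Vc391 vs Vc337: 7
  Vc391 vs Vc323: 10
  Vc337 vs Vc323: 7
The largest is 10, between Vc391 and Vc323.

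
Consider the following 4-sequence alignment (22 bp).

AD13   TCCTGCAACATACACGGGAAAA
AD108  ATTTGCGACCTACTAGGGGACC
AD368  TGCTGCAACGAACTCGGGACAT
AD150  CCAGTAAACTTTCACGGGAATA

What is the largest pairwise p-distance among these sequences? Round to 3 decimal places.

Pairwise Hamming distances:
  AD13 vs AD108: 10
  AD13 vs AD368: 6
  AD13 vs AD150: 8
  AD108 vs AD368: 11
  AD108 vs AD150: 14
  AD368 vs AD150: 13
The largest is 14 mismatches, between AD108 and AD150; p = 14/22 = 0.636.

0.636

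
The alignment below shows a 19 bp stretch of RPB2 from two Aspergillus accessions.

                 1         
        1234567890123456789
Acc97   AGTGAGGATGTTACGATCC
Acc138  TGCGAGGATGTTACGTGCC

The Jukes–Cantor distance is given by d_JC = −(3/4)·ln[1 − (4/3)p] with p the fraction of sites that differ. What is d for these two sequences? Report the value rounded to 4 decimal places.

Differing sites — 1:A/T; 3:T/C; 16:A/T; 17:T/G.
p = 4/19 = 0.210526.
d = −0.75 · ln(1 − (4/3)·0.210526) = −0.75 · ln(0.719299) = −0.75 · (-0.329478) = 0.2471.

0.2471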